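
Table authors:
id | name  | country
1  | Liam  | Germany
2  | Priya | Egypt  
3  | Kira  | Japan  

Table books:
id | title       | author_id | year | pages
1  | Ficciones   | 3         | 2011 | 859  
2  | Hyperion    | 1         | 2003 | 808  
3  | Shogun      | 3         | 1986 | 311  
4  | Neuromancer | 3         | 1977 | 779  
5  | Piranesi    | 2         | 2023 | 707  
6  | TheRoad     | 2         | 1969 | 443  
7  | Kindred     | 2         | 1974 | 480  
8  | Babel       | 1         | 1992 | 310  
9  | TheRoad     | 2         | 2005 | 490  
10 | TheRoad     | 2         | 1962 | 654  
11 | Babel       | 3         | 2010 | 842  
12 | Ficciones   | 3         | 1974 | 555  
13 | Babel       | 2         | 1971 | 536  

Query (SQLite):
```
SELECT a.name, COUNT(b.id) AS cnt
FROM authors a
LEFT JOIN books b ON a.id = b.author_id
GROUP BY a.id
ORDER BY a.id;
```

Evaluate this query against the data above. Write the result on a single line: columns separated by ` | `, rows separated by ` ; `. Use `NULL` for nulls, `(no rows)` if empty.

LEFT JOIN keeps every authors row; unmatched ones get NULL for books columns.
Group by authors.id and compute COUNT(b.id). COUNT(col) of an all-NULL group is 0.
  1: ids {2, 8} → COUNT(b.id)=2
  2: ids {5, 6, 7, 9, 10, 13} → COUNT(b.id)=6
  3: ids {1, 3, 4, 11, 12} → COUNT(b.id)=5

Liam | 2 ; Priya | 6 ; Kira | 5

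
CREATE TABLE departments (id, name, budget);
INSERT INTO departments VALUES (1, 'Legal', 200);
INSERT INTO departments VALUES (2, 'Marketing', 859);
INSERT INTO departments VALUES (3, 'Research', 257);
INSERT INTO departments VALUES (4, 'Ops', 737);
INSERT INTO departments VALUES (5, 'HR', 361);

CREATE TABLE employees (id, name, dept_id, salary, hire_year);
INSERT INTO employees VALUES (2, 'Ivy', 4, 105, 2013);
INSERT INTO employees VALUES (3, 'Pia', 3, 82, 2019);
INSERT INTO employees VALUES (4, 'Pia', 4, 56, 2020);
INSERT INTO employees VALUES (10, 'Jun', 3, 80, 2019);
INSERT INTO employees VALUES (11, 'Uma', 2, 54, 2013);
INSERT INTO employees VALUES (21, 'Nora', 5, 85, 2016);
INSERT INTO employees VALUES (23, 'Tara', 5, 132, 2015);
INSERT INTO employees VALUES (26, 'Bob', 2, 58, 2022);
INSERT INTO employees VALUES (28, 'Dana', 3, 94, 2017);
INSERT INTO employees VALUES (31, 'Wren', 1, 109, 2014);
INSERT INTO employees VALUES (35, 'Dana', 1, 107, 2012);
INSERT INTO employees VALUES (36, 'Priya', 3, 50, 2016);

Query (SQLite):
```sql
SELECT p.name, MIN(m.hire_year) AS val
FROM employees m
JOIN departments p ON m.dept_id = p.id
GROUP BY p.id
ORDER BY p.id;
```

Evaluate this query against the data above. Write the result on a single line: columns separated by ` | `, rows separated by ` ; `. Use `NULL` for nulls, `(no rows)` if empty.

Join each employees row to its departments via dept_id.
Group joined rows by departments.id; compute MIN(m.hire_year) per group.
  1: ids {31, 35} → MIN(m.hire_year)=2012
  2: ids {11, 26} → MIN(m.hire_year)=2013
  3: ids {3, 10, 28, 36} → MIN(m.hire_year)=2016
  4: ids {2, 4} → MIN(m.hire_year)=2013
  5: ids {21, 23} → MIN(m.hire_year)=2015

Legal | 2012 ; Marketing | 2013 ; Research | 2016 ; Ops | 2013 ; HR | 2015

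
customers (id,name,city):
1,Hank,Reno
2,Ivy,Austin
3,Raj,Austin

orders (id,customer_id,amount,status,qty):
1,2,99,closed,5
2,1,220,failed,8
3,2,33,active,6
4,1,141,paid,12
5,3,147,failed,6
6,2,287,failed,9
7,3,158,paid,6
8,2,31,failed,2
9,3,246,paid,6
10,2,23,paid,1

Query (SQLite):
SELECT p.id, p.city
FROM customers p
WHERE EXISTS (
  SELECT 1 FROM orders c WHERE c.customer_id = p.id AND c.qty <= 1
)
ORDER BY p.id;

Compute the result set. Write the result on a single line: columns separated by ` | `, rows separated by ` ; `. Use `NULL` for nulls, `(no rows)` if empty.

2 | Austin

For each customers row, check whether any orders with matching customer_id has qty <= 1.
Keep rows where that is true.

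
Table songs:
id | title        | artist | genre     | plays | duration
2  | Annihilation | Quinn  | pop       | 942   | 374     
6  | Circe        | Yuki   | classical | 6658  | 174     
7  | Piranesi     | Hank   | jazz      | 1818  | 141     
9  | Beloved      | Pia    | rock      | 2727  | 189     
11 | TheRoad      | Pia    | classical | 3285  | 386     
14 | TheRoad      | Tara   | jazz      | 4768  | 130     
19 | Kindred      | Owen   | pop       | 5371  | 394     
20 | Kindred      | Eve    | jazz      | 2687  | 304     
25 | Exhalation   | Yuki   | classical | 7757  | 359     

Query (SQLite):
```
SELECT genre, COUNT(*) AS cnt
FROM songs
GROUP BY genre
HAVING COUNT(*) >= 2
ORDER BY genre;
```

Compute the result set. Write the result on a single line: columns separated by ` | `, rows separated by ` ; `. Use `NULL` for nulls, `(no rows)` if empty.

classical | 3 ; jazz | 3 ; pop | 2

Partition songs by genre; compute COUNT(*) within each group.
HAVING: keep groups with count ≥ 2.
  classical: ids {6, 11, 25} → COUNT(*)=3
  jazz: ids {7, 14, 20} → COUNT(*)=3
  pop: ids {2, 19} → COUNT(*)=2
  rock: ids {9} → COUNT(*)=1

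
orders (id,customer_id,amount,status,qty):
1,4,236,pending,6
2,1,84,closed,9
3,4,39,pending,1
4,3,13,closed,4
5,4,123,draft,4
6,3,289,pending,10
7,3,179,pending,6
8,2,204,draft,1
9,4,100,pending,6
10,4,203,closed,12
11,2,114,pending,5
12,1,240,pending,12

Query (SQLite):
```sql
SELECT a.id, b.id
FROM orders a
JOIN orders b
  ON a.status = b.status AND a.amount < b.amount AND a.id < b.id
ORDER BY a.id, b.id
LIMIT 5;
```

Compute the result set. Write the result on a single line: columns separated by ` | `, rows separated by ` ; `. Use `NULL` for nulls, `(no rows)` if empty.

1 | 6 ; 1 | 12 ; 2 | 10 ; 3 | 6 ; 3 | 7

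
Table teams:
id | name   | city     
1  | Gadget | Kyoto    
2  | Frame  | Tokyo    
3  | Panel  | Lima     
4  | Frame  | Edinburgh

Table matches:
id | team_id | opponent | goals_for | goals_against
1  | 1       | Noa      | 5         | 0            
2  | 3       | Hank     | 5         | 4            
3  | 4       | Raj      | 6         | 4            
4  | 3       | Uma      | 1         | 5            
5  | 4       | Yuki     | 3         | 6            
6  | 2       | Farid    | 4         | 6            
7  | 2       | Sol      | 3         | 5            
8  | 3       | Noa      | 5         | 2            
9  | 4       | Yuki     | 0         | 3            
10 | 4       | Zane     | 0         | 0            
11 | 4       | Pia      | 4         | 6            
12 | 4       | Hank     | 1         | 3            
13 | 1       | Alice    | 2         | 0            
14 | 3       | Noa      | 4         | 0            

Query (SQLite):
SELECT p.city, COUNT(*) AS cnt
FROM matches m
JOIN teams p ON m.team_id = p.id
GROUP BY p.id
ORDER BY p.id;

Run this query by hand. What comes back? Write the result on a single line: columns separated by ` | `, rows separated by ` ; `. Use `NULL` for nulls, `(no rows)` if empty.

Join each matches row to its teams via team_id.
Group joined rows by teams.id; compute COUNT(*) per group.
  1: ids {1, 13} → COUNT(*)=2
  2: ids {6, 7} → COUNT(*)=2
  3: ids {2, 4, 8, 14} → COUNT(*)=4
  4: ids {3, 5, 9, 10, 11, 12} → COUNT(*)=6

Kyoto | 2 ; Tokyo | 2 ; Lima | 4 ; Edinburgh | 6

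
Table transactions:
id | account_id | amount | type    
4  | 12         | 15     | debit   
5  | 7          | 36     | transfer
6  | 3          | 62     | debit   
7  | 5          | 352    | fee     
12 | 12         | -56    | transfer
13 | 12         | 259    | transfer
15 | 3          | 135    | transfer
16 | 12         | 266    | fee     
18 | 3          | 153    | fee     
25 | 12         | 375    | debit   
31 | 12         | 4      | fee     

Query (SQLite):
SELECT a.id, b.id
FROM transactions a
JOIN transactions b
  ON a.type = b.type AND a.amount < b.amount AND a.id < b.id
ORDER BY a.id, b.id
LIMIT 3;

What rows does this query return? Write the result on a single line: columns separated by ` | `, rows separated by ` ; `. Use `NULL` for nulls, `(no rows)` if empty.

Pairs (a,b) with same type, a.amount < b.amount, a.id < b.id.
type groups: debit:{4,6,25} fee:{7,16,18,31} transfer:{5,12,13,15}
Ordered by (a.id, b.id); first 3.

4 | 6 ; 4 | 25 ; 5 | 13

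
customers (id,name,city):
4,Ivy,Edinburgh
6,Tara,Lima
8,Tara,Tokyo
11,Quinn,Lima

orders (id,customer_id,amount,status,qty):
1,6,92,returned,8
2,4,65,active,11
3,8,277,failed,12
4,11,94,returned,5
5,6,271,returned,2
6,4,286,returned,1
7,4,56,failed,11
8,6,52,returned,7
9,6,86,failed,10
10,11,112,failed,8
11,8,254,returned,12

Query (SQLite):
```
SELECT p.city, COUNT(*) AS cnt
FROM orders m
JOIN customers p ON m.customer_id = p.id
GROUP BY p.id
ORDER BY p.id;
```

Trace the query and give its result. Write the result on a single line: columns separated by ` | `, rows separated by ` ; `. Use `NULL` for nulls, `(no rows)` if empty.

Edinburgh | 3 ; Lima | 4 ; Tokyo | 2 ; Lima | 2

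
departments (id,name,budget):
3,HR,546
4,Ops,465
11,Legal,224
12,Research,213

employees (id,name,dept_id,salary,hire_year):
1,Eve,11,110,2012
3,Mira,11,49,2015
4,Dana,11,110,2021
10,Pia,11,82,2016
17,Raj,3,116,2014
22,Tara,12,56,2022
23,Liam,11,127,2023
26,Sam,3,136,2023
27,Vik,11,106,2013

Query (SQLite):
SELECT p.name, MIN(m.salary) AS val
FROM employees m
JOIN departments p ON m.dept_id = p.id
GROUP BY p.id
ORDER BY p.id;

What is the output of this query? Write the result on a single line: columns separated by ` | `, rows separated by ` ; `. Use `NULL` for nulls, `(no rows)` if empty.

Join each employees row to its departments via dept_id.
Group joined rows by departments.id; compute MIN(m.salary) per group.
  3: ids {17, 26} → MIN(m.salary)=116
  11: ids {1, 3, 4, 10, 23, 27} → MIN(m.salary)=49
  12: ids {22} → MIN(m.salary)=56

HR | 116 ; Legal | 49 ; Research | 56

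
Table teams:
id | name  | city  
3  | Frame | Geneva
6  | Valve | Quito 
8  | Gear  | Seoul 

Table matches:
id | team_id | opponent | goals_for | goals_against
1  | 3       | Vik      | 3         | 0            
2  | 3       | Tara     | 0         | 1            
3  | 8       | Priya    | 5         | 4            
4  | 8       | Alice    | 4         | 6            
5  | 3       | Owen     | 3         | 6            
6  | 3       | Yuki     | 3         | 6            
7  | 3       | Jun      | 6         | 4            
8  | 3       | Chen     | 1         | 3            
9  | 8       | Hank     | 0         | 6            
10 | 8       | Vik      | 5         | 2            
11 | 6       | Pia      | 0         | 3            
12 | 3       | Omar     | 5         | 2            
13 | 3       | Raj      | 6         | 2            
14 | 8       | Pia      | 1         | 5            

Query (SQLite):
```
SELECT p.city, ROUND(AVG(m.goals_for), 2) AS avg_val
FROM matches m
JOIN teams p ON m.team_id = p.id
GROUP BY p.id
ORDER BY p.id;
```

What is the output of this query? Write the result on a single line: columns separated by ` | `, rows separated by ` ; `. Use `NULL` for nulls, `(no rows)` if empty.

Geneva | 3.38 ; Quito | 0 ; Seoul | 3

Join each matches row to its teams via team_id.
Group joined rows by teams.id; compute ROUND(AVG(m.goals_for), 2) per group.
  3: ids {1, 2, 5, 6, 7, 8, 12, 13} → ROUND(AVG(m.goals_for), 2)=3.38
  6: ids {11} → ROUND(AVG(m.goals_for), 2)=0
  8: ids {3, 4, 9, 10, 14} → ROUND(AVG(m.goals_for), 2)=3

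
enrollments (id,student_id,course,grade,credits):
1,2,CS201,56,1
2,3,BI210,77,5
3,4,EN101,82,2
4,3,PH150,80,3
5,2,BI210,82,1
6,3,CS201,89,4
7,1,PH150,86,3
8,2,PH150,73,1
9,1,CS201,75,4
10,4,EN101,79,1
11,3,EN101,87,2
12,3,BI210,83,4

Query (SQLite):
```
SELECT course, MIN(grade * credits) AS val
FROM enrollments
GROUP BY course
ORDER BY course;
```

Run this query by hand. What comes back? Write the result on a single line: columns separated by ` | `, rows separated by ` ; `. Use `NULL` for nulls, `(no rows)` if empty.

BI210 | 82 ; CS201 | 56 ; EN101 | 79 ; PH150 | 73

For each row compute grade * credits.
Group by course; take MIN of the expression per group.
  BI210: ids {2, 5, 12} → MIN(grade * credits)=82
  CS201: ids {1, 6, 9} → MIN(grade * credits)=56
  EN101: ids {3, 10, 11} → MIN(grade * credits)=79
  PH150: ids {4, 7, 8} → MIN(grade * credits)=73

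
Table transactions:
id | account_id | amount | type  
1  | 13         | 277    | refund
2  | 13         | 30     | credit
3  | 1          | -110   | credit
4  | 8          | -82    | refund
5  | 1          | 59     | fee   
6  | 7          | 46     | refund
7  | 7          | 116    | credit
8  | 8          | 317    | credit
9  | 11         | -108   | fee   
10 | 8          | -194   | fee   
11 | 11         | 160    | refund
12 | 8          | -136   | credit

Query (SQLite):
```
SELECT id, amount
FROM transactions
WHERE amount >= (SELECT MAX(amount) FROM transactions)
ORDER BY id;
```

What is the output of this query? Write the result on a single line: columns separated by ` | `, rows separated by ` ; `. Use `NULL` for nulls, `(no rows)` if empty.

8 | 317

Scalar subquery: MAX(amount) over all transactions rows = 317.
Keep rows where amount >= that value.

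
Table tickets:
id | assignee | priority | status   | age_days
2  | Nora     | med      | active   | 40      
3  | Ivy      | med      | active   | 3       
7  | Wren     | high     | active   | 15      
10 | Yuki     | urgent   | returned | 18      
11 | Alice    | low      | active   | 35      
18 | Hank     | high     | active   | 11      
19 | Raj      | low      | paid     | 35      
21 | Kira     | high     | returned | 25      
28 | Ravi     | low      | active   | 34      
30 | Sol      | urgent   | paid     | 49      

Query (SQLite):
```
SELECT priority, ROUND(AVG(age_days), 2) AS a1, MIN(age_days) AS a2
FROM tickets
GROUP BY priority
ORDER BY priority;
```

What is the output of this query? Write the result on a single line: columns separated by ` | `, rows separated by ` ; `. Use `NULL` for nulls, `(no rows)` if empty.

Group tickets by priority.
Per group compute: ROUND(AVG(age_days), 2), MIN(age_days).
  high: ids {7, 18, 21} → ROUND(AVG(age_days), 2)=17, MIN(age_days)=11
  low: ids {11, 19, 28} → ROUND(AVG(age_days), 2)=34.67, MIN(age_days)=34
  med: ids {2, 3} → ROUND(AVG(age_days), 2)=21.5, MIN(age_days)=3
  urgent: ids {10, 30} → ROUND(AVG(age_days), 2)=33.5, MIN(age_days)=18

high | 17 | 11 ; low | 34.67 | 34 ; med | 21.5 | 3 ; urgent | 33.5 | 18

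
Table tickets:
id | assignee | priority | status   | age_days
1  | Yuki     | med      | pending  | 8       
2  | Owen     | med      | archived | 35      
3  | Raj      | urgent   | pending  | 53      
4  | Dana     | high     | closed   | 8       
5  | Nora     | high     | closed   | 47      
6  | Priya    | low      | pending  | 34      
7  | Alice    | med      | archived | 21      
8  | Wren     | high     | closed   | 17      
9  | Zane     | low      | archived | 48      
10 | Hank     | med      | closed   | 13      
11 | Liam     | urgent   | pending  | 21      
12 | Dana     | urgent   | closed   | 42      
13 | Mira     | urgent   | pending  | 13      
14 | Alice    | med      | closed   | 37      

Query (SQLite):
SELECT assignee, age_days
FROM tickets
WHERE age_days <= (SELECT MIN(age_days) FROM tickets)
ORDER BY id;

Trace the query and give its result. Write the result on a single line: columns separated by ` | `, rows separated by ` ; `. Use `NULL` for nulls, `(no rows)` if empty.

Yuki | 8 ; Dana | 8

Scalar subquery: MIN(age_days) over all tickets rows = 8.
Keep rows where age_days <= that value.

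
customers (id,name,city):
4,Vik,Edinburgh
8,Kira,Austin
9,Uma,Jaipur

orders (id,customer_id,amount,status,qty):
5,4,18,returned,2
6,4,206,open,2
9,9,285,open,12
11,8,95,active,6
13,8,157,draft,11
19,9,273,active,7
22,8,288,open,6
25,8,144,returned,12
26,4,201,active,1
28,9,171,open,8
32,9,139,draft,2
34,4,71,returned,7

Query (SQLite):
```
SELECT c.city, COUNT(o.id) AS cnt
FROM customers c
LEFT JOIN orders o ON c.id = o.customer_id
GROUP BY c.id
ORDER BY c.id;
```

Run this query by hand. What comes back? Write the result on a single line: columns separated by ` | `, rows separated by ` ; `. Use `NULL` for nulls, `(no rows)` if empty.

LEFT JOIN keeps every customers row; unmatched ones get NULL for orders columns.
Group by customers.id and compute COUNT(o.id). COUNT(col) of an all-NULL group is 0.
  4: ids {5, 6, 26, 34} → COUNT(o.id)=4
  8: ids {11, 13, 22, 25} → COUNT(o.id)=4
  9: ids {9, 19, 28, 32} → COUNT(o.id)=4

Edinburgh | 4 ; Austin | 4 ; Jaipur | 4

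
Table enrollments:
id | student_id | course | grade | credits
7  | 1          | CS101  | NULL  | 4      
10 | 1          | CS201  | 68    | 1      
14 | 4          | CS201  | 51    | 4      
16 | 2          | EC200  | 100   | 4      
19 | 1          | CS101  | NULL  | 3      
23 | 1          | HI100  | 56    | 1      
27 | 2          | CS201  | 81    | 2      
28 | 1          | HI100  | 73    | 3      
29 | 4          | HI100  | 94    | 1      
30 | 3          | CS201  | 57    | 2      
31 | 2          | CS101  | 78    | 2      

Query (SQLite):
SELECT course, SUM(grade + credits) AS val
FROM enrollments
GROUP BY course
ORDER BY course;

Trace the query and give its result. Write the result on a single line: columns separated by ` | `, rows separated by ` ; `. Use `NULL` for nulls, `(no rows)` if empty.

CS101 | 80 ; CS201 | 266 ; EC200 | 104 ; HI100 | 228

For each row compute grade + credits.
Group by course; take SUM of the expression per group.
  CS101: ids {7, 19, 31} → SUM(grade + credits)=80
  CS201: ids {10, 14, 27, 30} → SUM(grade + credits)=266
  EC200: ids {16} → SUM(grade + credits)=104
  HI100: ids {23, 28, 29} → SUM(grade + credits)=228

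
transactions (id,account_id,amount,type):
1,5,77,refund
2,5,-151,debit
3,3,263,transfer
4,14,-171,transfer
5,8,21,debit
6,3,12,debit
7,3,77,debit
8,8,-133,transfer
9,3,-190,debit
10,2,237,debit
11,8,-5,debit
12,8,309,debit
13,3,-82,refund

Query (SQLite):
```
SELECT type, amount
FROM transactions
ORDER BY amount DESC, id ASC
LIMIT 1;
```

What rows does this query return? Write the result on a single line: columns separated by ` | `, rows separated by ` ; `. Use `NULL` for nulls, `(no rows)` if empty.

debit | 309

Sort by amount desc, tiebreak id asc: (309, id=12), (263, id=3), (237, id=10), (77, id=1) …. Take first 1.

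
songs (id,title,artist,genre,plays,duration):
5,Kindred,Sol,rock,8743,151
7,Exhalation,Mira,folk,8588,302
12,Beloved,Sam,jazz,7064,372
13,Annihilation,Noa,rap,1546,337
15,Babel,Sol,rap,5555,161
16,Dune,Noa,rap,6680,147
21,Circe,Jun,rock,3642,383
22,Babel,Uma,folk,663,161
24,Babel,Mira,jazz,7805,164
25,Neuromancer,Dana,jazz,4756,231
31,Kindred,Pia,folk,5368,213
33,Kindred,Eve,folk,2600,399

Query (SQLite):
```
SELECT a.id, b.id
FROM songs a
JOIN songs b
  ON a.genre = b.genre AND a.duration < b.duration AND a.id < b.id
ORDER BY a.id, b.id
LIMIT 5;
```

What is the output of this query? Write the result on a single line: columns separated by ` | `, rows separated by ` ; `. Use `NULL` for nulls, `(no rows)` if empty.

Pairs (a,b) with same genre, a.duration < b.duration, a.id < b.id.
genre groups: folk:{7,22,31,33} jazz:{12,24,25} rap:{13,15,16} rock:{5,21}
Ordered by (a.id, b.id); first 5.

5 | 21 ; 7 | 33 ; 22 | 31 ; 22 | 33 ; 24 | 25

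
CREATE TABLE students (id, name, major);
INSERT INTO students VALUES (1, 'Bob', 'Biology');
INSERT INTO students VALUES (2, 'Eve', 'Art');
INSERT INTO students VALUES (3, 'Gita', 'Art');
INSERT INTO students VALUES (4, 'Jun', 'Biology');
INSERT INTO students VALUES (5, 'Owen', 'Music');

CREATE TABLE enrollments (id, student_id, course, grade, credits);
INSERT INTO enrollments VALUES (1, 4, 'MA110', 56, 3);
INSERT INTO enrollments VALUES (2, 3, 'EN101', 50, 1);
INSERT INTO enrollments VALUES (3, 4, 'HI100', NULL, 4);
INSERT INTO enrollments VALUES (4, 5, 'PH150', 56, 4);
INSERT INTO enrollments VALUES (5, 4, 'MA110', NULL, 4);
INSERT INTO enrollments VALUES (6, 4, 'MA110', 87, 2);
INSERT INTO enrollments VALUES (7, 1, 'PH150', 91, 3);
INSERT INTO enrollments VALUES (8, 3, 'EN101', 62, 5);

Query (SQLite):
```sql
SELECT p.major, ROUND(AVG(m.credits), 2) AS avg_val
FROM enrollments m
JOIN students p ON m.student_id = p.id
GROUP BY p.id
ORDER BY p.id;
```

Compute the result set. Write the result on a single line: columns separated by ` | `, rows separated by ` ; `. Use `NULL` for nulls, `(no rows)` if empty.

Join each enrollments row to its students via student_id.
Group joined rows by students.id; compute ROUND(AVG(m.credits), 2) per group.
  1: ids {7} → ROUND(AVG(m.credits), 2)=3
  3: ids {2, 8} → ROUND(AVG(m.credits), 2)=3
  4: ids {1, 3, 5, 6} → ROUND(AVG(m.credits), 2)=3.25
  5: ids {4} → ROUND(AVG(m.credits), 2)=4

Biology | 3 ; Art | 3 ; Biology | 3.25 ; Music | 4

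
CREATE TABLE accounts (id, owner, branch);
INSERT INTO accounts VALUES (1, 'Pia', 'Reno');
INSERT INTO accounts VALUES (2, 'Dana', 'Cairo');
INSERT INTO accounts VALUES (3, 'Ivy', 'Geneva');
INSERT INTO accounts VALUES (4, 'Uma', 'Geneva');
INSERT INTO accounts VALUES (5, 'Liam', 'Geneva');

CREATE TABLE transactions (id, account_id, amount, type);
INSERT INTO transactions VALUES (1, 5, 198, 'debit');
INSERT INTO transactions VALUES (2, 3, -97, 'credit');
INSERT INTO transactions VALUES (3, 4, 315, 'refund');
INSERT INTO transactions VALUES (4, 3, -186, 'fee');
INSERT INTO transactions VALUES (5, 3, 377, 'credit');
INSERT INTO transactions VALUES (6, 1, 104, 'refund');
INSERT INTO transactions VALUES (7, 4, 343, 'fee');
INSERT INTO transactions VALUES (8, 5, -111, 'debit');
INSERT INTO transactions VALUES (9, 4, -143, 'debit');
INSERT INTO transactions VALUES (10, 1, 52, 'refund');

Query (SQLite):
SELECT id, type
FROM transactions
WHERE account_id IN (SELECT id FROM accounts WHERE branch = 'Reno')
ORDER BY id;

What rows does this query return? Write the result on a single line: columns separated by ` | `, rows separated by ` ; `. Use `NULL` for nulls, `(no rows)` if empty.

6 | refund ; 10 | refund

Inner query: accounts.id where branch = 'Reno'.
Outer: keep transactions rows whose account_id is in that set.
Inner query → {1}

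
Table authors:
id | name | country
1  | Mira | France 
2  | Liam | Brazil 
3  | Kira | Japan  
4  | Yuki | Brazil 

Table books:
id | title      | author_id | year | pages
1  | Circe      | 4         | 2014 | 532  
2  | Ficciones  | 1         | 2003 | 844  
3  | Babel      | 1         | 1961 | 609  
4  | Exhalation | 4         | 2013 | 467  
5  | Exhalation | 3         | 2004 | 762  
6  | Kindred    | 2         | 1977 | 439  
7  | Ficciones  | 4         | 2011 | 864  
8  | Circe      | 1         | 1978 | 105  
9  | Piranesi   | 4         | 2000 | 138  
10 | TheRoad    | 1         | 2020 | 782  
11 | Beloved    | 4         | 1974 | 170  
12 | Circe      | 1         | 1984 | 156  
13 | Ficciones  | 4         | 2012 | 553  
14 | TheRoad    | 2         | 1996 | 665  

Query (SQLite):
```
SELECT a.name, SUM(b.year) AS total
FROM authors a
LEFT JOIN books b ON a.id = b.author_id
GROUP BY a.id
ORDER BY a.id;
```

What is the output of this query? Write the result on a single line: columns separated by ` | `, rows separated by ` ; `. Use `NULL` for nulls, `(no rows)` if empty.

Mira | 9946 ; Liam | 3973 ; Kira | 2004 ; Yuki | 12024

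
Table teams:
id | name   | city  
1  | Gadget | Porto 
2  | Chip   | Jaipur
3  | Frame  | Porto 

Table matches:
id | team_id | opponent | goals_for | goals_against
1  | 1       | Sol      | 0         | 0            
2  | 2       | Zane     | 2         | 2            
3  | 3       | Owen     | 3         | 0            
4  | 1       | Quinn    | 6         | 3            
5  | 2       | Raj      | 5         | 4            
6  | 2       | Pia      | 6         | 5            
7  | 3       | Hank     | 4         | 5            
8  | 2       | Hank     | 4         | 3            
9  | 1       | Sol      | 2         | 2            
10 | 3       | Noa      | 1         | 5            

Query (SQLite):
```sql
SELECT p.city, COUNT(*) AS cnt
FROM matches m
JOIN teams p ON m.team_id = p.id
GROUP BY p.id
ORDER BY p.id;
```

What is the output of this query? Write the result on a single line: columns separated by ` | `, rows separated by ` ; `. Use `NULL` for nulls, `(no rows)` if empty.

Join each matches row to its teams via team_id.
Group joined rows by teams.id; compute COUNT(*) per group.
  1: ids {1, 4, 9} → COUNT(*)=3
  2: ids {2, 5, 6, 8} → COUNT(*)=4
  3: ids {3, 7, 10} → COUNT(*)=3

Porto | 3 ; Jaipur | 4 ; Porto | 3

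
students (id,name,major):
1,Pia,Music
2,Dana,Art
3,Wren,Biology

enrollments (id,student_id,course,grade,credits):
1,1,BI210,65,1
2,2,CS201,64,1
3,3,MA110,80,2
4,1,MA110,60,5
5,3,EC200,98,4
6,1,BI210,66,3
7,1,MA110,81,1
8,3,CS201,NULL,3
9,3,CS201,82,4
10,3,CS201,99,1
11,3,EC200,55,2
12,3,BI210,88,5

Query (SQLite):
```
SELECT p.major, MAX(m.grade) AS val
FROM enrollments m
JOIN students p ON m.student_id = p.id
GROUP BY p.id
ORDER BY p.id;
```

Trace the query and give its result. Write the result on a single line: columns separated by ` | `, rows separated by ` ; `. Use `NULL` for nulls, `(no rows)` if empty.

Join each enrollments row to its students via student_id.
Group joined rows by students.id; compute MAX(m.grade) per group.
  1: ids {1, 4, 6, 7} → MAX(m.grade)=81
  2: ids {2} → MAX(m.grade)=64
  3: ids {3, 5, 8, 9, 10, 11, 12} → MAX(m.grade)=99

Music | 81 ; Art | 64 ; Biology | 99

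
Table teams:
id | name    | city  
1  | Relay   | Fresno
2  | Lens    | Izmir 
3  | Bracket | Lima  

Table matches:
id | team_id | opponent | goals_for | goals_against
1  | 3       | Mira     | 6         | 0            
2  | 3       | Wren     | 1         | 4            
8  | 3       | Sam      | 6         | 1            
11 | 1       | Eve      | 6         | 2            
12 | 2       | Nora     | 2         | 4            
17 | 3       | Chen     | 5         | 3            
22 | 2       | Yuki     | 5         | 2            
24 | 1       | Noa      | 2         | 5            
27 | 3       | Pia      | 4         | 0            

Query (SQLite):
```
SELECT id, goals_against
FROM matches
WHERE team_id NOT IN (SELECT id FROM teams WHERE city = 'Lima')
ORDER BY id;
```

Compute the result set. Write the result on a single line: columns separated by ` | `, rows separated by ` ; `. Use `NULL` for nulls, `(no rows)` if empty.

11 | 2 ; 12 | 4 ; 22 | 2 ; 24 | 5

Inner query: teams.id where city = 'Lima'.
Outer: keep matches rows whose team_id is not in that set.
Inner query → {3}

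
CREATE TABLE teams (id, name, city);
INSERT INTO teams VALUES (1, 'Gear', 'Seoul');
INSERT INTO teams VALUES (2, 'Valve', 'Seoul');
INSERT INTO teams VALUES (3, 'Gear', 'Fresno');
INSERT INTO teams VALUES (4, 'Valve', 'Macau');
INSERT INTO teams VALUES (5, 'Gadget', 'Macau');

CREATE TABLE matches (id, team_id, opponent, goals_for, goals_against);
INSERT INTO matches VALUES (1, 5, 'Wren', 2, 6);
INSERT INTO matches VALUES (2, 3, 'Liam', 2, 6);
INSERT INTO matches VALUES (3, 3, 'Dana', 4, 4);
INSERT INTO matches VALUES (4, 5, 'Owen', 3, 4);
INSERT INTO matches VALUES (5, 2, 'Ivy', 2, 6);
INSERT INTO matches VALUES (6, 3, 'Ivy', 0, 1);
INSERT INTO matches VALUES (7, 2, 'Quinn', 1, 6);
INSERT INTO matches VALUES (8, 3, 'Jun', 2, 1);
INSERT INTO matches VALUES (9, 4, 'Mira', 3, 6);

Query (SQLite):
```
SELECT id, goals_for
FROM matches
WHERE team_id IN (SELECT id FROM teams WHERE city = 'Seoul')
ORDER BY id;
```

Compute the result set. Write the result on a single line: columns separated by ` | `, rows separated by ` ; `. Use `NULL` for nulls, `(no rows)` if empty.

Inner query: teams.id where city = 'Seoul'.
Outer: keep matches rows whose team_id is in that set.
Inner query → {1, 2}

5 | 2 ; 7 | 1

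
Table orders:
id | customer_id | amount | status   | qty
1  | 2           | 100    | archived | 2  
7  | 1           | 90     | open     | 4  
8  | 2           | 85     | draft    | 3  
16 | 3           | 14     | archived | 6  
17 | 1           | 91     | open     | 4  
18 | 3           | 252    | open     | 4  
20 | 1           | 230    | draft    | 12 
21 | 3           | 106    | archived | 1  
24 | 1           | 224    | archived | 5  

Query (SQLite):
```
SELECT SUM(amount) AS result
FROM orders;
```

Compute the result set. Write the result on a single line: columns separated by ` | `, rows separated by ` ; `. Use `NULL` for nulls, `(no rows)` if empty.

1192

All amount values: [100, 90, 85, 14, 91, 252, 230, 106, 224].
SUM of non-NULL values = 1192.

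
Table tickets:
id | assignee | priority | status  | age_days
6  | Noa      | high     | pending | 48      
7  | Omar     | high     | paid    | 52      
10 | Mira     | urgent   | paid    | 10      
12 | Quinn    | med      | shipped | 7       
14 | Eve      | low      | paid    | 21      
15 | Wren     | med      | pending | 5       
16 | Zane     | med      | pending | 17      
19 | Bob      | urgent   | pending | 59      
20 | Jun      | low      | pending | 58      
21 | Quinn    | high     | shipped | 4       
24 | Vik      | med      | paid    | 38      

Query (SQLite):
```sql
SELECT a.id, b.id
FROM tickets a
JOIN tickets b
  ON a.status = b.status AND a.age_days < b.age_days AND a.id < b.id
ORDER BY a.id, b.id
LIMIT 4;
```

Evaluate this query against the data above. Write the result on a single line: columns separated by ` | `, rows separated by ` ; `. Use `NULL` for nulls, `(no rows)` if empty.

Pairs (a,b) with same status, a.age_days < b.age_days, a.id < b.id.
status groups: paid:{7,10,14,24} pending:{6,15,16,19,20} shipped:{12,21}
Ordered by (a.id, b.id); first 4.

6 | 19 ; 6 | 20 ; 10 | 14 ; 10 | 24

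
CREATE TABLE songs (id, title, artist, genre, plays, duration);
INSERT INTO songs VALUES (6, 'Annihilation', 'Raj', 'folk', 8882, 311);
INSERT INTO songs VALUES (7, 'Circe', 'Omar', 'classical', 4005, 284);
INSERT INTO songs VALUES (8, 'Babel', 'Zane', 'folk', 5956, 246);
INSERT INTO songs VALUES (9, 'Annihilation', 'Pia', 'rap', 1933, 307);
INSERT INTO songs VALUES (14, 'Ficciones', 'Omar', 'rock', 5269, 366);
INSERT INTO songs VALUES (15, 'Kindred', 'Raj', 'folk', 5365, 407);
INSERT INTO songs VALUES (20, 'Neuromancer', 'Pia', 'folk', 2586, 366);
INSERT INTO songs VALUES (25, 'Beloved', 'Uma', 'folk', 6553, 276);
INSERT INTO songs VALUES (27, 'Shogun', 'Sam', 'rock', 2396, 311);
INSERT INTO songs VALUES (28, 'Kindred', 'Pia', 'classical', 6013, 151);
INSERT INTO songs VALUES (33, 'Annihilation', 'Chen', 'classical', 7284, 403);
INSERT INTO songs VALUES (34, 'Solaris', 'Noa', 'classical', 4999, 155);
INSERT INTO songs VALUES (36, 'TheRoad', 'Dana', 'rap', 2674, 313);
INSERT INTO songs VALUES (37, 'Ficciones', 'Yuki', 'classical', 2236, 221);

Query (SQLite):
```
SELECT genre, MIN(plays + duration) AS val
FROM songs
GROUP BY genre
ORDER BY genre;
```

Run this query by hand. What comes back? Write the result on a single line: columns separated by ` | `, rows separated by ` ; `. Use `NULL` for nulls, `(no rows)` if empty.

For each row compute plays + duration.
Group by genre; take MIN of the expression per group.
  classical: ids {7, 28, 33, 34, 37} → MIN(plays + duration)=2457
  folk: ids {6, 8, 15, 20, 25} → MIN(plays + duration)=2952
  rap: ids {9, 36} → MIN(plays + duration)=2240
  rock: ids {14, 27} → MIN(plays + duration)=2707

classical | 2457 ; folk | 2952 ; rap | 2240 ; rock | 2707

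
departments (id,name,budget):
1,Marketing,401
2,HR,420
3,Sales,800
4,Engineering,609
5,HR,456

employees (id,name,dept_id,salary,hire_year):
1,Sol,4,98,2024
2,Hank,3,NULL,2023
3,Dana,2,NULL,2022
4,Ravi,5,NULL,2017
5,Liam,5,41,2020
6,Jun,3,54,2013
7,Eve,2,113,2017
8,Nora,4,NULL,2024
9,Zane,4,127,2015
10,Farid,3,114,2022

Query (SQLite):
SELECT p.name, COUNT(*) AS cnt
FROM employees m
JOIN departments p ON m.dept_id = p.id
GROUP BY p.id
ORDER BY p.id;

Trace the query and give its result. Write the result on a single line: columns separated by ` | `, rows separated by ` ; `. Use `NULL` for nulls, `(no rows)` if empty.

Join each employees row to its departments via dept_id.
Group joined rows by departments.id; compute COUNT(*) per group.
  2: ids {3, 7} → COUNT(*)=2
  3: ids {2, 6, 10} → COUNT(*)=3
  4: ids {1, 8, 9} → COUNT(*)=3
  5: ids {4, 5} → COUNT(*)=2

HR | 2 ; Sales | 3 ; Engineering | 3 ; HR | 2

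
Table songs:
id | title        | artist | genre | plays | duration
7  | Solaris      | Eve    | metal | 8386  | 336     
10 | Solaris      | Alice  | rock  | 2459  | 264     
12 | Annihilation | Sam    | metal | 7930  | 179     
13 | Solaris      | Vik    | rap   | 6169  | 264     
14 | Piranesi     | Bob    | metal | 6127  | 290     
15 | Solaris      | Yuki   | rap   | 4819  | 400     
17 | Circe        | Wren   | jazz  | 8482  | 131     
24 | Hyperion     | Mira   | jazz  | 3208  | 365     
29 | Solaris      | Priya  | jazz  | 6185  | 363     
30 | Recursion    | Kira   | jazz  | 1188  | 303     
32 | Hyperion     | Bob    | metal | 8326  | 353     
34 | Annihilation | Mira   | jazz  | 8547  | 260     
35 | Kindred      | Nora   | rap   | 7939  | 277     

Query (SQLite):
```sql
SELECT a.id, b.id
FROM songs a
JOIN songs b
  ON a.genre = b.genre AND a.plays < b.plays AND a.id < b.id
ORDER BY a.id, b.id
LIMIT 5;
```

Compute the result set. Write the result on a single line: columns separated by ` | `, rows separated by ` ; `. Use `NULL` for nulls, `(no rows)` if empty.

12 | 32 ; 13 | 35 ; 14 | 32 ; 15 | 35 ; 17 | 34

Pairs (a,b) with same genre, a.plays < b.plays, a.id < b.id.
genre groups: jazz:{17,24,29,30,34} metal:{7,12,14,32} rap:{13,15,35} rock:{10}
Ordered by (a.id, b.id); first 5.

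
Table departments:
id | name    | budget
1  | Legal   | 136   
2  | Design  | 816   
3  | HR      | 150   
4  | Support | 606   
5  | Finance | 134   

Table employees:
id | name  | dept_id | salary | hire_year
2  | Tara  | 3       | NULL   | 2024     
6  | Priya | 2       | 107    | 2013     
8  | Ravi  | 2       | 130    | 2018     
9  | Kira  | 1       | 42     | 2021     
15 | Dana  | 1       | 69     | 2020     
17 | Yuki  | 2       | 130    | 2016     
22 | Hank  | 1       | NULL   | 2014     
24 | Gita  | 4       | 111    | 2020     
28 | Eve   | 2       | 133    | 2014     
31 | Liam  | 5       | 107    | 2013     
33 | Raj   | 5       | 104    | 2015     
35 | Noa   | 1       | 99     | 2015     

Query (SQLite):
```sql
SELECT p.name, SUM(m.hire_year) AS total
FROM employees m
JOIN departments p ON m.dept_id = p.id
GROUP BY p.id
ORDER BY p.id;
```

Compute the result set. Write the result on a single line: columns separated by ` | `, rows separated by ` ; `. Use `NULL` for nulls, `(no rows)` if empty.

Legal | 8070 ; Design | 8061 ; HR | 2024 ; Support | 2020 ; Finance | 4028

Join each employees row to its departments via dept_id.
Group joined rows by departments.id; compute SUM(m.hire_year) per group.
  1: ids {9, 15, 22, 35} → SUM(m.hire_year)=8070
  2: ids {6, 8, 17, 28} → SUM(m.hire_year)=8061
  3: ids {2} → SUM(m.hire_year)=2024
  4: ids {24} → SUM(m.hire_year)=2020
  5: ids {31, 33} → SUM(m.hire_year)=4028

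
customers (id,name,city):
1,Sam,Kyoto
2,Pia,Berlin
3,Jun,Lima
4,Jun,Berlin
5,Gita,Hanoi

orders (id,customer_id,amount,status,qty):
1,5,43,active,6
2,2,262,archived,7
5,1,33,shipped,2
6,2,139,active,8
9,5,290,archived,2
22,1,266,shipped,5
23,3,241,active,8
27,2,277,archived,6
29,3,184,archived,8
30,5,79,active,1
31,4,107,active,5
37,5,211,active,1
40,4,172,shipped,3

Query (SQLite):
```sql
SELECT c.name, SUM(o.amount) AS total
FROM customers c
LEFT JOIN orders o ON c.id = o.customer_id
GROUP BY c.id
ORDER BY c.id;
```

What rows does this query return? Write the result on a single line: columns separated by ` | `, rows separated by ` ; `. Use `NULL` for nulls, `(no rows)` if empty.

LEFT JOIN keeps every customers row; unmatched ones get NULL for orders columns.
Group by customers.id and compute SUM(o.amount). SUM over an all-NULL group is NULL.
  1: ids {5, 22} → SUM(o.amount)=299
  2: ids {2, 6, 27} → SUM(o.amount)=678
  3: ids {23, 29} → SUM(o.amount)=425
  4: ids {31, 40} → SUM(o.amount)=279
  5: ids {1, 9, 30, 37} → SUM(o.amount)=623

Sam | 299 ; Pia | 678 ; Jun | 425 ; Jun | 279 ; Gita | 623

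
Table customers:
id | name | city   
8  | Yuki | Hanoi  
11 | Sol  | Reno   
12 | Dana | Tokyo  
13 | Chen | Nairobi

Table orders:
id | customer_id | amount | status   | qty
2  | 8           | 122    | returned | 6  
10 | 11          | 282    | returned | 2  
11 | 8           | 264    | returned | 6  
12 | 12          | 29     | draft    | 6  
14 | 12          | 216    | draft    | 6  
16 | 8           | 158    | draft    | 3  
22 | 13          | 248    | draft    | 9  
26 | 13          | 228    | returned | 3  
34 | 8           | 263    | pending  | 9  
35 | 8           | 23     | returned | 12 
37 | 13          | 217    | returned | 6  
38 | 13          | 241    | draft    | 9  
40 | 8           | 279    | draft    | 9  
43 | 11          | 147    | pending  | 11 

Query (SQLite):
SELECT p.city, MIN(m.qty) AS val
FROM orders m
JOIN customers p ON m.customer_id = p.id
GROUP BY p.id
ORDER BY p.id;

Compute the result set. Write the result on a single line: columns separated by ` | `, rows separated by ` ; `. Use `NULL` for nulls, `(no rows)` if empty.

Join each orders row to its customers via customer_id.
Group joined rows by customers.id; compute MIN(m.qty) per group.
  8: ids {2, 11, 16, 34, 35, 40} → MIN(m.qty)=3
  11: ids {10, 43} → MIN(m.qty)=2
  12: ids {12, 14} → MIN(m.qty)=6
  13: ids {22, 26, 37, 38} → MIN(m.qty)=3

Hanoi | 3 ; Reno | 2 ; Tokyo | 6 ; Nairobi | 3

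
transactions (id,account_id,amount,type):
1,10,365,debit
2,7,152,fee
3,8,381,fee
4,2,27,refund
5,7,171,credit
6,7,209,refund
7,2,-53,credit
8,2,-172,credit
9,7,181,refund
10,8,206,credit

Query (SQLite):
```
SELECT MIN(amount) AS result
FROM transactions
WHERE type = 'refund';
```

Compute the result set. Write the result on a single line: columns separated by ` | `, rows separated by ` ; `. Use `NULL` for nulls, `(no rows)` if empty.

Rows where type='refund' → amount values: [27, 209, 181].
MIN of non-NULL values = 27.

27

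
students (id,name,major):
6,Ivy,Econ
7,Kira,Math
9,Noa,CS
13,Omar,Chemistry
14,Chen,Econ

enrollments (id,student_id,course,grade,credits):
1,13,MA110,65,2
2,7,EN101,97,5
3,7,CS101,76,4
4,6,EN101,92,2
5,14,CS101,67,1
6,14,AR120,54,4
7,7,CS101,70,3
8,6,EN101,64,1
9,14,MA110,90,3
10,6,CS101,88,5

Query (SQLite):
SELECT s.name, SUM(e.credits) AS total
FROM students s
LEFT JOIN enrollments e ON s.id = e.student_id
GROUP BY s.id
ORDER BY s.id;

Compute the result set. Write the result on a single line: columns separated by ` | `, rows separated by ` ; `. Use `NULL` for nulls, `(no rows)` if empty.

LEFT JOIN keeps every students row; unmatched ones get NULL for enrollments columns.
Group by students.id and compute SUM(e.credits). SUM over an all-NULL group is NULL.
  6: ids {4, 8, 10} → SUM(e.credits)=8
  7: ids {2, 3, 7} → SUM(e.credits)=12
  9: ids {—} → SUM(e.credits)=NULL
  13: ids {1} → SUM(e.credits)=2
  14: ids {5, 6, 9} → SUM(e.credits)=8

Ivy | 8 ; Kira | 12 ; Noa | NULL ; Omar | 2 ; Chen | 8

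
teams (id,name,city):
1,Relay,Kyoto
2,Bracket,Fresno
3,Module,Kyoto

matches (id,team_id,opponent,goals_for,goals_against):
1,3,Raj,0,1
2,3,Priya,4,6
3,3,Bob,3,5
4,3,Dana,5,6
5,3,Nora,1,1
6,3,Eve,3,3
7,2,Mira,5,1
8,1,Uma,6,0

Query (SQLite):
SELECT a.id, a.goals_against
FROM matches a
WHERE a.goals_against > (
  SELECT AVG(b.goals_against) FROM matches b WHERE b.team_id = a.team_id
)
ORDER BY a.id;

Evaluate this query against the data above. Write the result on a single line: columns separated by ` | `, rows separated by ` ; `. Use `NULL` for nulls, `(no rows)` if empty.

For each matches row a, compute AVG(goals_against) over rows sharing a.team_id.
Keep row a if a.goals_against > that per-group AVG.
  team_id=1: AVG(goals_against) = 0.0
  team_id=2: AVG(goals_against) = 1.0
  team_id=3: AVG(goals_against) = 3.666667

2 | 6 ; 3 | 5 ; 4 | 6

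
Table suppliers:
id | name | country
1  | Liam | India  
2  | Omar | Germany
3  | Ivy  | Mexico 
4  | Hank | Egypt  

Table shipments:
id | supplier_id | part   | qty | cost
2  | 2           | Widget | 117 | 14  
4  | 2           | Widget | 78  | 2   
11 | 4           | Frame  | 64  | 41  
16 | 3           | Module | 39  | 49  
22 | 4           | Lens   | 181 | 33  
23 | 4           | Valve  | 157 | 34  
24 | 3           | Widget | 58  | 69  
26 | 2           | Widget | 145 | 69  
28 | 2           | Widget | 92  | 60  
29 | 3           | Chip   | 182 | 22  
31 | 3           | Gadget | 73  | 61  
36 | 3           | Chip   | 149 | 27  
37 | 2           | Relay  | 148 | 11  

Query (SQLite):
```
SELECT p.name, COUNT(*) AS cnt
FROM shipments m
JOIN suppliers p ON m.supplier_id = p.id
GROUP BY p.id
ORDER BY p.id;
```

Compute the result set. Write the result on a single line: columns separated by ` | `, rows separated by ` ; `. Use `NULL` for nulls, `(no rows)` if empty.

Omar | 5 ; Ivy | 5 ; Hank | 3

Join each shipments row to its suppliers via supplier_id.
Group joined rows by suppliers.id; compute COUNT(*) per group.
  2: ids {2, 4, 26, 28, 37} → COUNT(*)=5
  3: ids {16, 24, 29, 31, 36} → COUNT(*)=5
  4: ids {11, 22, 23} → COUNT(*)=3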